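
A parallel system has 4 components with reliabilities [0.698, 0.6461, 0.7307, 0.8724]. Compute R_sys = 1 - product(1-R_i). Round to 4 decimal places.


Components: [0.698, 0.6461, 0.7307, 0.8724]
(1 - 0.698) = 0.302, running product = 0.302
(1 - 0.6461) = 0.3539, running product = 0.1069
(1 - 0.7307) = 0.2693, running product = 0.0288
(1 - 0.8724) = 0.1276, running product = 0.0037
Product of (1-R_i) = 0.0037
R_sys = 1 - 0.0037 = 0.9963

0.9963


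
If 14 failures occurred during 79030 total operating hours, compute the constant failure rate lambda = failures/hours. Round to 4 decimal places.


failures = 14
total_hours = 79030
lambda = 14 / 79030
lambda = 0.0002

0.0002


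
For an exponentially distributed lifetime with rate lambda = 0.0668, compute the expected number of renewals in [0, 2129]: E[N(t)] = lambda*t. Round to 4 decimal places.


lambda = 0.0668
t = 2129
E[N(t)] = lambda * t
E[N(t)] = 0.0668 * 2129
E[N(t)] = 142.2172

142.2172


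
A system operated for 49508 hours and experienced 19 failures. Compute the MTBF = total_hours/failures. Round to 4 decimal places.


total_hours = 49508
failures = 19
MTBF = 49508 / 19
MTBF = 2605.6842

2605.6842


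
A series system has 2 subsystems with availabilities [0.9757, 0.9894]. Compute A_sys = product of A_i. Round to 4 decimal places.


Subsystems: [0.9757, 0.9894]
After subsystem 1 (A=0.9757): product = 0.9757
After subsystem 2 (A=0.9894): product = 0.9654
A_sys = 0.9654

0.9654


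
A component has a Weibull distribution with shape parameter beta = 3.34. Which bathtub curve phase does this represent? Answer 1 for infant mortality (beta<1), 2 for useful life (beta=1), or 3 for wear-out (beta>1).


beta = 3.34
Compare beta to 1:
beta < 1 => infant mortality (phase 1)
beta = 1 => useful life (phase 2)
beta > 1 => wear-out (phase 3)
Since beta = 3.34, this is wear-out (increasing failure rate)
Phase = 3

3


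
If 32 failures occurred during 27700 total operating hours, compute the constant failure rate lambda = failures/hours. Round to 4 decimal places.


failures = 32
total_hours = 27700
lambda = 32 / 27700
lambda = 0.0012

0.0012


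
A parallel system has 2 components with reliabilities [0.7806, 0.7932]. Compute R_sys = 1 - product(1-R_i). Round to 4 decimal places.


Components: [0.7806, 0.7932]
(1 - 0.7806) = 0.2194, running product = 0.2194
(1 - 0.7932) = 0.2068, running product = 0.0454
Product of (1-R_i) = 0.0454
R_sys = 1 - 0.0454 = 0.9546

0.9546


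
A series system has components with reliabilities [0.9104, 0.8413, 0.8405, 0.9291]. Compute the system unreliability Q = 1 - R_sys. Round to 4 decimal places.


Components: [0.9104, 0.8413, 0.8405, 0.9291]
After component 1: product = 0.9104
After component 2: product = 0.7659
After component 3: product = 0.6438
After component 4: product = 0.5981
R_sys = 0.5981
Q = 1 - 0.5981 = 0.4019

0.4019


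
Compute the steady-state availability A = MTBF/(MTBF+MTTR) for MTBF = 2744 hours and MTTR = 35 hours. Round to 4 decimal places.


MTBF = 2744
MTTR = 35
MTBF + MTTR = 2779
A = 2744 / 2779
A = 0.9874

0.9874


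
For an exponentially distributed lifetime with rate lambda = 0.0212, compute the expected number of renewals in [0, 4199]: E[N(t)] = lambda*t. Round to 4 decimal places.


lambda = 0.0212
t = 4199
E[N(t)] = lambda * t
E[N(t)] = 0.0212 * 4199
E[N(t)] = 89.0188

89.0188


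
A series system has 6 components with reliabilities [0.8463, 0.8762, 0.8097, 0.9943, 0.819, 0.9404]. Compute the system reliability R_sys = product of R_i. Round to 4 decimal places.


Components: [0.8463, 0.8762, 0.8097, 0.9943, 0.819, 0.9404]
After component 1 (R=0.8463): product = 0.8463
After component 2 (R=0.8762): product = 0.7415
After component 3 (R=0.8097): product = 0.6004
After component 4 (R=0.9943): product = 0.597
After component 5 (R=0.819): product = 0.4889
After component 6 (R=0.9404): product = 0.4598
R_sys = 0.4598

0.4598


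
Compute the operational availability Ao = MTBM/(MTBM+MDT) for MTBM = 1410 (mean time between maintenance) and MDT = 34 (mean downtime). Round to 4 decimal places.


MTBM = 1410
MDT = 34
MTBM + MDT = 1444
Ao = 1410 / 1444
Ao = 0.9765

0.9765


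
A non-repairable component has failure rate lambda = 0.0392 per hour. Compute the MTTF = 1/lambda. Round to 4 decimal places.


lambda = 0.0392
MTTF = 1 / 0.0392
MTTF = 25.5102

25.5102


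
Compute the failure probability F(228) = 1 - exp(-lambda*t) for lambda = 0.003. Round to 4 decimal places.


lambda = 0.003, t = 228
lambda * t = 0.684
exp(-0.684) = 0.5046
F(t) = 1 - 0.5046
F(t) = 0.4954

0.4954


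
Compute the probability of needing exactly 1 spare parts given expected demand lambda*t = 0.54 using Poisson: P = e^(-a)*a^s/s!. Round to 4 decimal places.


a = 0.54, s = 1
e^(-a) = e^(-0.54) = 0.5827
a^s = 0.54^1 = 0.54
s! = 1
P = 0.5827 * 0.54 / 1
P = 0.3147

0.3147


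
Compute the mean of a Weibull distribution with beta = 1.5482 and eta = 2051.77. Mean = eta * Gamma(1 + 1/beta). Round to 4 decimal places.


beta = 1.5482, eta = 2051.77
1/beta = 0.6459
1 + 1/beta = 1.6459
Gamma(1.6459) = 0.8995
Mean = 2051.77 * 0.8995
Mean = 1845.5764

1845.5764


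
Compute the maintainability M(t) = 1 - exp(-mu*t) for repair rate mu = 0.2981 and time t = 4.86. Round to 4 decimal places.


mu = 0.2981, t = 4.86
mu * t = 0.2981 * 4.86 = 1.4488
exp(-1.4488) = 0.2349
M(t) = 1 - 0.2349
M(t) = 0.7651

0.7651


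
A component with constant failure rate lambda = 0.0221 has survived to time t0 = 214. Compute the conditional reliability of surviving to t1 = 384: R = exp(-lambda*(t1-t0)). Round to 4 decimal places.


lambda = 0.0221
t0 = 214, t1 = 384
t1 - t0 = 170
lambda * (t1-t0) = 0.0221 * 170 = 3.757
R = exp(-3.757)
R = 0.0234

0.0234


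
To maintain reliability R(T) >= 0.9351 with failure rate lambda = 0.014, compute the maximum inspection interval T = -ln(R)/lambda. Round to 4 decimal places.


R_target = 0.9351
lambda = 0.014
-ln(0.9351) = 0.0671
T = 0.0671 / 0.014
T = 4.793

4.793


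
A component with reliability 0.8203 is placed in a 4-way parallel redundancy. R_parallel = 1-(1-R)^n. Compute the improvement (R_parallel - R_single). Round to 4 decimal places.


R_single = 0.8203, n = 4
1 - R_single = 0.1797
(1 - R_single)^n = 0.1797^4 = 0.001
R_parallel = 1 - 0.001 = 0.999
Improvement = 0.999 - 0.8203
Improvement = 0.1787

0.1787


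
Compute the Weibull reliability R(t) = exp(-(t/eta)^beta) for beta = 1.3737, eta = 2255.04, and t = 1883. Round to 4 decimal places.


beta = 1.3737, eta = 2255.04, t = 1883
t/eta = 1883 / 2255.04 = 0.835
(t/eta)^beta = 0.835^1.3737 = 0.7806
R(t) = exp(-0.7806)
R(t) = 0.4581

0.4581


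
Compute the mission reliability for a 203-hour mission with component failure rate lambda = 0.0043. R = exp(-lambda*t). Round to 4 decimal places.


lambda = 0.0043
mission_time = 203
lambda * t = 0.0043 * 203 = 0.8729
R = exp(-0.8729)
R = 0.4177

0.4177


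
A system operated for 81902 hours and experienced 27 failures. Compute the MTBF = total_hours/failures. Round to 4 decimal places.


total_hours = 81902
failures = 27
MTBF = 81902 / 27
MTBF = 3033.4074

3033.4074


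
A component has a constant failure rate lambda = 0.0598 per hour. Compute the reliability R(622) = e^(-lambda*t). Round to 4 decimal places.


lambda = 0.0598
t = 622
lambda * t = 37.1956
R(t) = e^(-37.1956)
R(t) = 0.0

0.0


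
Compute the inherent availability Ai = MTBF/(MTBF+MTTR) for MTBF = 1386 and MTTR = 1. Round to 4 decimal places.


MTBF = 1386
MTTR = 1
MTBF + MTTR = 1387
Ai = 1386 / 1387
Ai = 0.9993

0.9993


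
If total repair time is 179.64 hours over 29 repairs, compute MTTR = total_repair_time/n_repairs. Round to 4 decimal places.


total_repair_time = 179.64
n_repairs = 29
MTTR = 179.64 / 29
MTTR = 6.1945

6.1945


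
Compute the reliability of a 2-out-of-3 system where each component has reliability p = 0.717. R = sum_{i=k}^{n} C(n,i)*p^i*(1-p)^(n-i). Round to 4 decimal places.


k = 2, n = 3, p = 0.717
i=2: C(3,2)=3 * 0.717^2 * 0.283^1 = 0.4365
i=3: C(3,3)=1 * 0.717^3 * 0.283^0 = 0.3686
R = sum of terms = 0.8051

0.8051


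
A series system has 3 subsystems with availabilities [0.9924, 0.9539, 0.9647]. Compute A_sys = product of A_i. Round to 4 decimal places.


Subsystems: [0.9924, 0.9539, 0.9647]
After subsystem 1 (A=0.9924): product = 0.9924
After subsystem 2 (A=0.9539): product = 0.9467
After subsystem 3 (A=0.9647): product = 0.9132
A_sys = 0.9132

0.9132


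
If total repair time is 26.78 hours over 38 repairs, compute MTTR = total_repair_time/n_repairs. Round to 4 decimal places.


total_repair_time = 26.78
n_repairs = 38
MTTR = 26.78 / 38
MTTR = 0.7047

0.7047


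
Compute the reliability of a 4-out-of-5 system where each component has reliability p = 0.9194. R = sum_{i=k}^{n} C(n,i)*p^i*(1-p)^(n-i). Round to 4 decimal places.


k = 4, n = 5, p = 0.9194
i=4: C(5,4)=5 * 0.9194^4 * 0.0806^1 = 0.288
i=5: C(5,5)=1 * 0.9194^5 * 0.0806^0 = 0.6569
R = sum of terms = 0.9449

0.9449


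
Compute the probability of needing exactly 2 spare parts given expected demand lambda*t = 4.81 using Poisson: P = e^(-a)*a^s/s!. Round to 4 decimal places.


a = 4.81, s = 2
e^(-a) = e^(-4.81) = 0.0081
a^s = 4.81^2 = 23.1361
s! = 2
P = 0.0081 * 23.1361 / 2
P = 0.0943

0.0943


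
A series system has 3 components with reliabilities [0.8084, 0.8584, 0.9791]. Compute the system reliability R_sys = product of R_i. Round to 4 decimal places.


Components: [0.8084, 0.8584, 0.9791]
After component 1 (R=0.8084): product = 0.8084
After component 2 (R=0.8584): product = 0.6939
After component 3 (R=0.9791): product = 0.6794
R_sys = 0.6794

0.6794


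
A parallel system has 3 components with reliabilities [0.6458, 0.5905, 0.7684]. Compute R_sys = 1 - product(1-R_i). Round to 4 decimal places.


Components: [0.6458, 0.5905, 0.7684]
(1 - 0.6458) = 0.3542, running product = 0.3542
(1 - 0.5905) = 0.4095, running product = 0.145
(1 - 0.7684) = 0.2316, running product = 0.0336
Product of (1-R_i) = 0.0336
R_sys = 1 - 0.0336 = 0.9664

0.9664


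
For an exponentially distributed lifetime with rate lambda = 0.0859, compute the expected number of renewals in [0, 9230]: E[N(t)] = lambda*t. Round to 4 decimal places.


lambda = 0.0859
t = 9230
E[N(t)] = lambda * t
E[N(t)] = 0.0859 * 9230
E[N(t)] = 792.857

792.857


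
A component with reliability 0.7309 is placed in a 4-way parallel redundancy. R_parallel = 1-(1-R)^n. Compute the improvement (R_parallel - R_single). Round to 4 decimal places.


R_single = 0.7309, n = 4
1 - R_single = 0.2691
(1 - R_single)^n = 0.2691^4 = 0.0052
R_parallel = 1 - 0.0052 = 0.9948
Improvement = 0.9948 - 0.7309
Improvement = 0.2639

0.2639


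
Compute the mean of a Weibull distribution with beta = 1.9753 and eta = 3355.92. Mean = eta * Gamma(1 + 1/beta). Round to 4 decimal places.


beta = 1.9753, eta = 3355.92
1/beta = 0.5063
1 + 1/beta = 1.5063
Gamma(1.5063) = 0.8864
Mean = 3355.92 * 0.8864
Mean = 2974.8395

2974.8395


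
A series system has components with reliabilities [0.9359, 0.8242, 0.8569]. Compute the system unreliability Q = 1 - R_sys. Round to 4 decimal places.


Components: [0.9359, 0.8242, 0.8569]
After component 1: product = 0.9359
After component 2: product = 0.7714
After component 3: product = 0.661
R_sys = 0.661
Q = 1 - 0.661 = 0.339

0.339


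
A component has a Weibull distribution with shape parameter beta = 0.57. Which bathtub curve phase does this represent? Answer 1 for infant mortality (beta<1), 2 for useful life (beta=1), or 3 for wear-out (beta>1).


beta = 0.57
Compare beta to 1:
beta < 1 => infant mortality (phase 1)
beta = 1 => useful life (phase 2)
beta > 1 => wear-out (phase 3)
Since beta = 0.57, this is infant mortality (decreasing failure rate)
Phase = 1

1


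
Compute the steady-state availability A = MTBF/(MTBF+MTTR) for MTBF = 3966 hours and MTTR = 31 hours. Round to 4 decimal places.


MTBF = 3966
MTTR = 31
MTBF + MTTR = 3997
A = 3966 / 3997
A = 0.9922

0.9922


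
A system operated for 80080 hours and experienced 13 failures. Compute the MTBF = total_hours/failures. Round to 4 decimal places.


total_hours = 80080
failures = 13
MTBF = 80080 / 13
MTBF = 6160.0

6160.0


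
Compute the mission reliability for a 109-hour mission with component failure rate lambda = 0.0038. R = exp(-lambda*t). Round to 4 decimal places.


lambda = 0.0038
mission_time = 109
lambda * t = 0.0038 * 109 = 0.4142
R = exp(-0.4142)
R = 0.6609

0.6609


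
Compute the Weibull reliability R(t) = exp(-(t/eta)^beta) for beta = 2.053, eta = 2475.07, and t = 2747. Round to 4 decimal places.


beta = 2.053, eta = 2475.07, t = 2747
t/eta = 2747 / 2475.07 = 1.1099
(t/eta)^beta = 1.1099^2.053 = 1.2386
R(t) = exp(-1.2386)
R(t) = 0.2898

0.2898


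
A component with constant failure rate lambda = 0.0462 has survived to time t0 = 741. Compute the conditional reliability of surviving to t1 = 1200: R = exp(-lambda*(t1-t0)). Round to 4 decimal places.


lambda = 0.0462
t0 = 741, t1 = 1200
t1 - t0 = 459
lambda * (t1-t0) = 0.0462 * 459 = 21.2058
R = exp(-21.2058)
R = 0.0

0.0


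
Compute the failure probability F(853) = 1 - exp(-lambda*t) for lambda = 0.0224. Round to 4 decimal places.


lambda = 0.0224, t = 853
lambda * t = 19.1072
exp(-19.1072) = 0.0
F(t) = 1 - 0.0
F(t) = 1.0

1.0


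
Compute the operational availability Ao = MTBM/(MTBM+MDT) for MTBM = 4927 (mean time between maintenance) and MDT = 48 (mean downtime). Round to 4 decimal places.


MTBM = 4927
MDT = 48
MTBM + MDT = 4975
Ao = 4927 / 4975
Ao = 0.9904

0.9904


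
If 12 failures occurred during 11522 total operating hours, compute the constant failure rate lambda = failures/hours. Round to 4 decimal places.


failures = 12
total_hours = 11522
lambda = 12 / 11522
lambda = 0.001

0.001


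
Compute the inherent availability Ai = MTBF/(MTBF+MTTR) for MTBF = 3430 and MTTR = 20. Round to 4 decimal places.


MTBF = 3430
MTTR = 20
MTBF + MTTR = 3450
Ai = 3430 / 3450
Ai = 0.9942

0.9942


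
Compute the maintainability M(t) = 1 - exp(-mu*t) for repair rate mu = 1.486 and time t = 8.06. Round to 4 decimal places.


mu = 1.486, t = 8.06
mu * t = 1.486 * 8.06 = 11.9772
exp(-11.9772) = 0.0
M(t) = 1 - 0.0
M(t) = 1.0

1.0


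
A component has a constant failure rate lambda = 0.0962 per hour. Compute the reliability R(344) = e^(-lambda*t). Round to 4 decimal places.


lambda = 0.0962
t = 344
lambda * t = 33.0928
R(t) = e^(-33.0928)
R(t) = 0.0

0.0


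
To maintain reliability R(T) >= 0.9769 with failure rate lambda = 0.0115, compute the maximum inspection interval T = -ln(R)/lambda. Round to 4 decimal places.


R_target = 0.9769
lambda = 0.0115
-ln(0.9769) = 0.0234
T = 0.0234 / 0.0115
T = 2.0323

2.0323


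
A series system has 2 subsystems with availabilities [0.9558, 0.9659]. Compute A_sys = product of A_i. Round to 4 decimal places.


Subsystems: [0.9558, 0.9659]
After subsystem 1 (A=0.9558): product = 0.9558
After subsystem 2 (A=0.9659): product = 0.9232
A_sys = 0.9232

0.9232


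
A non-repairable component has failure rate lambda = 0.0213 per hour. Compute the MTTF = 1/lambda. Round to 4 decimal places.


lambda = 0.0213
MTTF = 1 / 0.0213
MTTF = 46.9484

46.9484


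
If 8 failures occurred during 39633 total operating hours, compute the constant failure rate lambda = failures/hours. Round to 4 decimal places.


failures = 8
total_hours = 39633
lambda = 8 / 39633
lambda = 0.0002

0.0002


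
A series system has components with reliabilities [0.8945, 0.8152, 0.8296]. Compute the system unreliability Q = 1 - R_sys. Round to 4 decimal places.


Components: [0.8945, 0.8152, 0.8296]
After component 1: product = 0.8945
After component 2: product = 0.7292
After component 3: product = 0.6049
R_sys = 0.6049
Q = 1 - 0.6049 = 0.3951

0.3951


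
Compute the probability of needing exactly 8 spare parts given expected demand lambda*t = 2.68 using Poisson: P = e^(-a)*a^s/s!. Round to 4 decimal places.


a = 2.68, s = 8
e^(-a) = e^(-2.68) = 0.0686
a^s = 2.68^8 = 2661.2051
s! = 40320
P = 0.0686 * 2661.2051 / 40320
P = 0.0045

0.0045


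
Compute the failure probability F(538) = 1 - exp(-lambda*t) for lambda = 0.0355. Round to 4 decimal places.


lambda = 0.0355, t = 538
lambda * t = 19.099
exp(-19.099) = 0.0
F(t) = 1 - 0.0
F(t) = 1.0

1.0


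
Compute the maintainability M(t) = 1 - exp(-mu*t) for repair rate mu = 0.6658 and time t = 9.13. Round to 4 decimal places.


mu = 0.6658, t = 9.13
mu * t = 0.6658 * 9.13 = 6.0788
exp(-6.0788) = 0.0023
M(t) = 1 - 0.0023
M(t) = 0.9977

0.9977


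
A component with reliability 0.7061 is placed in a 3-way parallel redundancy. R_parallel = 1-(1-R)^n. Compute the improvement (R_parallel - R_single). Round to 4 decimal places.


R_single = 0.7061, n = 3
1 - R_single = 0.2939
(1 - R_single)^n = 0.2939^3 = 0.0254
R_parallel = 1 - 0.0254 = 0.9746
Improvement = 0.9746 - 0.7061
Improvement = 0.2685

0.2685


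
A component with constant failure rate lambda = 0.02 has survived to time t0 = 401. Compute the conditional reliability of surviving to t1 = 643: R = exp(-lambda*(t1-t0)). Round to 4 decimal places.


lambda = 0.02
t0 = 401, t1 = 643
t1 - t0 = 242
lambda * (t1-t0) = 0.02 * 242 = 4.84
R = exp(-4.84)
R = 0.0079

0.0079


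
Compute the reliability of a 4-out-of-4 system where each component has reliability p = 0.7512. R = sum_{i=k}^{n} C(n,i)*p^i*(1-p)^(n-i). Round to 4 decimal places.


k = 4, n = 4, p = 0.7512
i=4: C(4,4)=1 * 0.7512^4 * 0.2488^0 = 0.3184
R = sum of terms = 0.3184

0.3184


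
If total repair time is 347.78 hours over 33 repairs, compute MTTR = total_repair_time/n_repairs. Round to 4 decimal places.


total_repair_time = 347.78
n_repairs = 33
MTTR = 347.78 / 33
MTTR = 10.5388

10.5388


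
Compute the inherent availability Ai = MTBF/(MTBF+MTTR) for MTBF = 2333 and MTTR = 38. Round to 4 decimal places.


MTBF = 2333
MTTR = 38
MTBF + MTTR = 2371
Ai = 2333 / 2371
Ai = 0.984

0.984


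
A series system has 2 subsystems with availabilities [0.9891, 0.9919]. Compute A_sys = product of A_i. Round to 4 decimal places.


Subsystems: [0.9891, 0.9919]
After subsystem 1 (A=0.9891): product = 0.9891
After subsystem 2 (A=0.9919): product = 0.9811
A_sys = 0.9811

0.9811


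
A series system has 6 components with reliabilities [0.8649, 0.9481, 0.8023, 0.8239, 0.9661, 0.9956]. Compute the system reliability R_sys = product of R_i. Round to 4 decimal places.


Components: [0.8649, 0.9481, 0.8023, 0.8239, 0.9661, 0.9956]
After component 1 (R=0.8649): product = 0.8649
After component 2 (R=0.9481): product = 0.82
After component 3 (R=0.8023): product = 0.6579
After component 4 (R=0.8239): product = 0.542
After component 5 (R=0.9661): product = 0.5237
After component 6 (R=0.9956): product = 0.5214
R_sys = 0.5214

0.5214


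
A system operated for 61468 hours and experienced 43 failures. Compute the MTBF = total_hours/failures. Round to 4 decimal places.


total_hours = 61468
failures = 43
MTBF = 61468 / 43
MTBF = 1429.4884

1429.4884


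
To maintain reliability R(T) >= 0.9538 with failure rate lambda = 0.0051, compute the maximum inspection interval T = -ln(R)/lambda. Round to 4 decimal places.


R_target = 0.9538
lambda = 0.0051
-ln(0.9538) = 0.0473
T = 0.0473 / 0.0051
T = 9.2748

9.2748


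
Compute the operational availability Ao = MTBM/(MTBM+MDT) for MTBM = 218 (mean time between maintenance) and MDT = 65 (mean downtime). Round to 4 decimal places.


MTBM = 218
MDT = 65
MTBM + MDT = 283
Ao = 218 / 283
Ao = 0.7703

0.7703


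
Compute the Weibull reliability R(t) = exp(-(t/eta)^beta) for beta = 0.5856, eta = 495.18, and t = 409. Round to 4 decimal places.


beta = 0.5856, eta = 495.18, t = 409
t/eta = 409 / 495.18 = 0.826
(t/eta)^beta = 0.826^0.5856 = 0.8941
R(t) = exp(-0.8941)
R(t) = 0.409

0.409


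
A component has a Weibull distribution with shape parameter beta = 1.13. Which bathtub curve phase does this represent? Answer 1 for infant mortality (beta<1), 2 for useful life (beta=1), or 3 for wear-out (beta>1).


beta = 1.13
Compare beta to 1:
beta < 1 => infant mortality (phase 1)
beta = 1 => useful life (phase 2)
beta > 1 => wear-out (phase 3)
Since beta = 1.13, this is wear-out (increasing failure rate)
Phase = 3

3


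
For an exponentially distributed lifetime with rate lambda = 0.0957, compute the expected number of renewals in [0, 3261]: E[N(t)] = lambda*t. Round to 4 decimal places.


lambda = 0.0957
t = 3261
E[N(t)] = lambda * t
E[N(t)] = 0.0957 * 3261
E[N(t)] = 312.0777

312.0777


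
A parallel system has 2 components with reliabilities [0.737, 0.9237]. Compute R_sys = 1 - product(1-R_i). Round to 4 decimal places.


Components: [0.737, 0.9237]
(1 - 0.737) = 0.263, running product = 0.263
(1 - 0.9237) = 0.0763, running product = 0.0201
Product of (1-R_i) = 0.0201
R_sys = 1 - 0.0201 = 0.9799

0.9799


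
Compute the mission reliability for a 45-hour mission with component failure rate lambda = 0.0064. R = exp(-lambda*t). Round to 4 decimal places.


lambda = 0.0064
mission_time = 45
lambda * t = 0.0064 * 45 = 0.288
R = exp(-0.288)
R = 0.7498

0.7498


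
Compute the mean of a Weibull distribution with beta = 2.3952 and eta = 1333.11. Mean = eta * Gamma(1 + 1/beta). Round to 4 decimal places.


beta = 2.3952, eta = 1333.11
1/beta = 0.4175
1 + 1/beta = 1.4175
Gamma(1.4175) = 0.8864
Mean = 1333.11 * 0.8864
Mean = 1181.7347

1181.7347


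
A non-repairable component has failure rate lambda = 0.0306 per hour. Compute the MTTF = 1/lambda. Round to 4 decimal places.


lambda = 0.0306
MTTF = 1 / 0.0306
MTTF = 32.6797

32.6797


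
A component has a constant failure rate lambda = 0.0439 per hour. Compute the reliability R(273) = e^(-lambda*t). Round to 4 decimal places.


lambda = 0.0439
t = 273
lambda * t = 11.9847
R(t) = e^(-11.9847)
R(t) = 0.0

0.0


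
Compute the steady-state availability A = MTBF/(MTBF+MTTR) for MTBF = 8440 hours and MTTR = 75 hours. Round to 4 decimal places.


MTBF = 8440
MTTR = 75
MTBF + MTTR = 8515
A = 8440 / 8515
A = 0.9912

0.9912


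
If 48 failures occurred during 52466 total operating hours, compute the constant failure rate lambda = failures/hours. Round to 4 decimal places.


failures = 48
total_hours = 52466
lambda = 48 / 52466
lambda = 0.0009

0.0009


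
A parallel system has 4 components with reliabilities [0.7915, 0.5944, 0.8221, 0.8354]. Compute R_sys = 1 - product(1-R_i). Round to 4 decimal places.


Components: [0.7915, 0.5944, 0.8221, 0.8354]
(1 - 0.7915) = 0.2085, running product = 0.2085
(1 - 0.5944) = 0.4056, running product = 0.0846
(1 - 0.8221) = 0.1779, running product = 0.015
(1 - 0.8354) = 0.1646, running product = 0.0025
Product of (1-R_i) = 0.0025
R_sys = 1 - 0.0025 = 0.9975

0.9975


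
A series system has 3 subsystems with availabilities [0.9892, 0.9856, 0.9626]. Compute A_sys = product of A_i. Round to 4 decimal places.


Subsystems: [0.9892, 0.9856, 0.9626]
After subsystem 1 (A=0.9892): product = 0.9892
After subsystem 2 (A=0.9856): product = 0.975
After subsystem 3 (A=0.9626): product = 0.9385
A_sys = 0.9385

0.9385


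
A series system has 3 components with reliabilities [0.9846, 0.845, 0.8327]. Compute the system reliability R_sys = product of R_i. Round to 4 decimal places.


Components: [0.9846, 0.845, 0.8327]
After component 1 (R=0.9846): product = 0.9846
After component 2 (R=0.845): product = 0.832
After component 3 (R=0.8327): product = 0.6928
R_sys = 0.6928

0.6928


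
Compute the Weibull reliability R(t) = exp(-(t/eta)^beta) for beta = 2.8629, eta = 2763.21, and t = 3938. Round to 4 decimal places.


beta = 2.8629, eta = 2763.21, t = 3938
t/eta = 3938 / 2763.21 = 1.4252
(t/eta)^beta = 1.4252^2.8629 = 2.7573
R(t) = exp(-2.7573)
R(t) = 0.0635

0.0635


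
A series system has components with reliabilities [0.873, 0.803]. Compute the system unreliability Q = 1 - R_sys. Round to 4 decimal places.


Components: [0.873, 0.803]
After component 1: product = 0.873
After component 2: product = 0.701
R_sys = 0.701
Q = 1 - 0.701 = 0.299

0.299


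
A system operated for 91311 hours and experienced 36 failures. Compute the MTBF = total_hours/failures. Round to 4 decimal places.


total_hours = 91311
failures = 36
MTBF = 91311 / 36
MTBF = 2536.4167

2536.4167


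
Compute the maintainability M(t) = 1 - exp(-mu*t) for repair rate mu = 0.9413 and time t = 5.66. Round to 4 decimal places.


mu = 0.9413, t = 5.66
mu * t = 0.9413 * 5.66 = 5.3278
exp(-5.3278) = 0.0049
M(t) = 1 - 0.0049
M(t) = 0.9951

0.9951


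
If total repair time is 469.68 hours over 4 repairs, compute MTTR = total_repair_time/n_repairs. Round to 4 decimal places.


total_repair_time = 469.68
n_repairs = 4
MTTR = 469.68 / 4
MTTR = 117.42

117.42


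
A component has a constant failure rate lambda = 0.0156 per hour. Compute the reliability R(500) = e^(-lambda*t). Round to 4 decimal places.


lambda = 0.0156
t = 500
lambda * t = 7.8
R(t) = e^(-7.8)
R(t) = 0.0004

0.0004


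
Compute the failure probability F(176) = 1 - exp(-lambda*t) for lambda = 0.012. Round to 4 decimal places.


lambda = 0.012, t = 176
lambda * t = 2.112
exp(-2.112) = 0.121
F(t) = 1 - 0.121
F(t) = 0.879

0.879


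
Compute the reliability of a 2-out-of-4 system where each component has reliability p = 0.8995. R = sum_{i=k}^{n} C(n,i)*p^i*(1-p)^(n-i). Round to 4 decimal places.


k = 2, n = 4, p = 0.8995
i=2: C(4,2)=6 * 0.8995^2 * 0.1005^2 = 0.049
i=3: C(4,3)=4 * 0.8995^3 * 0.1005^1 = 0.2926
i=4: C(4,4)=1 * 0.8995^4 * 0.1005^0 = 0.6546
R = sum of terms = 0.9962

0.9962


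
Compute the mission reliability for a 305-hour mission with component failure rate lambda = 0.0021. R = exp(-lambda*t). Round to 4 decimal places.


lambda = 0.0021
mission_time = 305
lambda * t = 0.0021 * 305 = 0.6405
R = exp(-0.6405)
R = 0.527

0.527


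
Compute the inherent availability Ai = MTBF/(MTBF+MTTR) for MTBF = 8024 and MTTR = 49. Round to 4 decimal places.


MTBF = 8024
MTTR = 49
MTBF + MTTR = 8073
Ai = 8024 / 8073
Ai = 0.9939

0.9939


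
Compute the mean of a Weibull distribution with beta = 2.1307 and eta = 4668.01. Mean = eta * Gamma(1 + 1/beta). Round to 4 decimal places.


beta = 2.1307, eta = 4668.01
1/beta = 0.4693
1 + 1/beta = 1.4693
Gamma(1.4693) = 0.8856
Mean = 4668.01 * 0.8856
Mean = 4134.1228

4134.1228


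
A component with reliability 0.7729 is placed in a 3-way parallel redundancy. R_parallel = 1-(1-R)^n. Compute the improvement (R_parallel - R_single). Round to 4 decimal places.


R_single = 0.7729, n = 3
1 - R_single = 0.2271
(1 - R_single)^n = 0.2271^3 = 0.0117
R_parallel = 1 - 0.0117 = 0.9883
Improvement = 0.9883 - 0.7729
Improvement = 0.2154

0.2154


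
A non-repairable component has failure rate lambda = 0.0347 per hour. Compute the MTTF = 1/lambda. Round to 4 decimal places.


lambda = 0.0347
MTTF = 1 / 0.0347
MTTF = 28.8184

28.8184


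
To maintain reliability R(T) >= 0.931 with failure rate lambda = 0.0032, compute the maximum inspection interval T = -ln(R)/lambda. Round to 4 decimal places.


R_target = 0.931
lambda = 0.0032
-ln(0.931) = 0.0715
T = 0.0715 / 0.0032
T = 22.3425

22.3425


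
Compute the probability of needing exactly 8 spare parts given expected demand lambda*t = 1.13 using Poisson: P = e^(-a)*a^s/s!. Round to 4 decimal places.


a = 1.13, s = 8
e^(-a) = e^(-1.13) = 0.323
a^s = 1.13^8 = 2.6584
s! = 40320
P = 0.323 * 2.6584 / 40320
P = 0.0

0.0


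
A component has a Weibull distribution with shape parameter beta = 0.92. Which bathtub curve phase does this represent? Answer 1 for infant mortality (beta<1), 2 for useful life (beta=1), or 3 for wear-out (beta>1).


beta = 0.92
Compare beta to 1:
beta < 1 => infant mortality (phase 1)
beta = 1 => useful life (phase 2)
beta > 1 => wear-out (phase 3)
Since beta = 0.92, this is infant mortality (decreasing failure rate)
Phase = 1

1


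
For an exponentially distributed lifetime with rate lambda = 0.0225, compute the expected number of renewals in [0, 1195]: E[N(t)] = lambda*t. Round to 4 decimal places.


lambda = 0.0225
t = 1195
E[N(t)] = lambda * t
E[N(t)] = 0.0225 * 1195
E[N(t)] = 26.8875

26.8875


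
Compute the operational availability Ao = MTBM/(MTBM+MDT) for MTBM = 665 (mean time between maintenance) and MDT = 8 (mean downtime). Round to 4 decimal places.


MTBM = 665
MDT = 8
MTBM + MDT = 673
Ao = 665 / 673
Ao = 0.9881

0.9881


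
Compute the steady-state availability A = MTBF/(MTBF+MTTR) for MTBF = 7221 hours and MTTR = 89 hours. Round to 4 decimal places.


MTBF = 7221
MTTR = 89
MTBF + MTTR = 7310
A = 7221 / 7310
A = 0.9878

0.9878


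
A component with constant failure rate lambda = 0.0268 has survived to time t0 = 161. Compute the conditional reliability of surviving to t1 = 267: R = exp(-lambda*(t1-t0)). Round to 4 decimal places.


lambda = 0.0268
t0 = 161, t1 = 267
t1 - t0 = 106
lambda * (t1-t0) = 0.0268 * 106 = 2.8408
R = exp(-2.8408)
R = 0.0584

0.0584


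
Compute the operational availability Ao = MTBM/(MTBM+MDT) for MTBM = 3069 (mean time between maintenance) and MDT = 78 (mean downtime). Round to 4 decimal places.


MTBM = 3069
MDT = 78
MTBM + MDT = 3147
Ao = 3069 / 3147
Ao = 0.9752

0.9752


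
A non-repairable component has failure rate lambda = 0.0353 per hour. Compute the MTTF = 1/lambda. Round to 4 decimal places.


lambda = 0.0353
MTTF = 1 / 0.0353
MTTF = 28.3286

28.3286


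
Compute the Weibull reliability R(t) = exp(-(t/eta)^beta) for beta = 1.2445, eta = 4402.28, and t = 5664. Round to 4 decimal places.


beta = 1.2445, eta = 4402.28, t = 5664
t/eta = 5664 / 4402.28 = 1.2866
(t/eta)^beta = 1.2866^1.2445 = 1.3684
R(t) = exp(-1.3684)
R(t) = 0.2545

0.2545


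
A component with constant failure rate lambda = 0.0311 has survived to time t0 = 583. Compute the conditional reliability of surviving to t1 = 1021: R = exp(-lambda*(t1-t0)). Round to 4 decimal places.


lambda = 0.0311
t0 = 583, t1 = 1021
t1 - t0 = 438
lambda * (t1-t0) = 0.0311 * 438 = 13.6218
R = exp(-13.6218)
R = 0.0

0.0


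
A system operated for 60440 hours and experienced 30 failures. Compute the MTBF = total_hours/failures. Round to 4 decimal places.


total_hours = 60440
failures = 30
MTBF = 60440 / 30
MTBF = 2014.6667

2014.6667


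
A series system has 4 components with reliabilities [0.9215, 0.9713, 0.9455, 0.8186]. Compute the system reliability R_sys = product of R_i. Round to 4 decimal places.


Components: [0.9215, 0.9713, 0.9455, 0.8186]
After component 1 (R=0.9215): product = 0.9215
After component 2 (R=0.9713): product = 0.8951
After component 3 (R=0.9455): product = 0.8463
After component 4 (R=0.8186): product = 0.6928
R_sys = 0.6928

0.6928


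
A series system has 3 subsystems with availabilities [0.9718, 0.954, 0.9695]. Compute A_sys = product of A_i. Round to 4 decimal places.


Subsystems: [0.9718, 0.954, 0.9695]
After subsystem 1 (A=0.9718): product = 0.9718
After subsystem 2 (A=0.954): product = 0.9271
After subsystem 3 (A=0.9695): product = 0.8988
A_sys = 0.8988

0.8988


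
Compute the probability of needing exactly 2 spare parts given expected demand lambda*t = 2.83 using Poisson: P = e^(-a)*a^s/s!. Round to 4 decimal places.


a = 2.83, s = 2
e^(-a) = e^(-2.83) = 0.059
a^s = 2.83^2 = 8.0089
s! = 2
P = 0.059 * 8.0089 / 2
P = 0.2363

0.2363


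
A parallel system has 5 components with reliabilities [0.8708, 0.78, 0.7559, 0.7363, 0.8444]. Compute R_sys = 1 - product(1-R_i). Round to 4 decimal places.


Components: [0.8708, 0.78, 0.7559, 0.7363, 0.8444]
(1 - 0.8708) = 0.1292, running product = 0.1292
(1 - 0.78) = 0.22, running product = 0.0284
(1 - 0.7559) = 0.2441, running product = 0.0069
(1 - 0.7363) = 0.2637, running product = 0.0018
(1 - 0.8444) = 0.1556, running product = 0.0003
Product of (1-R_i) = 0.0003
R_sys = 1 - 0.0003 = 0.9997

0.9997


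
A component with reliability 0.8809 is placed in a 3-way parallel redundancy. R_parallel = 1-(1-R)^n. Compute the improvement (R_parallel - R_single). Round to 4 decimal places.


R_single = 0.8809, n = 3
1 - R_single = 0.1191
(1 - R_single)^n = 0.1191^3 = 0.0017
R_parallel = 1 - 0.0017 = 0.9983
Improvement = 0.9983 - 0.8809
Improvement = 0.1174

0.1174


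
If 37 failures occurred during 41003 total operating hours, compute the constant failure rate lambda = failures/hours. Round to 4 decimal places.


failures = 37
total_hours = 41003
lambda = 37 / 41003
lambda = 0.0009

0.0009


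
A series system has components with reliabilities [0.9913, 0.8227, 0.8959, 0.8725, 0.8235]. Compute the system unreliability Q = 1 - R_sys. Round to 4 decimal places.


Components: [0.9913, 0.8227, 0.8959, 0.8725, 0.8235]
After component 1: product = 0.9913
After component 2: product = 0.8155
After component 3: product = 0.7306
After component 4: product = 0.6375
After component 5: product = 0.525
R_sys = 0.525
Q = 1 - 0.525 = 0.475

0.475


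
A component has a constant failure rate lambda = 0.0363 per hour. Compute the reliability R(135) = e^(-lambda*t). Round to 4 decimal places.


lambda = 0.0363
t = 135
lambda * t = 4.9005
R(t) = e^(-4.9005)
R(t) = 0.0074

0.0074


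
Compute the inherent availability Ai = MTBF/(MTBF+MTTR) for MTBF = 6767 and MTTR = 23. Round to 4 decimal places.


MTBF = 6767
MTTR = 23
MTBF + MTTR = 6790
Ai = 6767 / 6790
Ai = 0.9966

0.9966


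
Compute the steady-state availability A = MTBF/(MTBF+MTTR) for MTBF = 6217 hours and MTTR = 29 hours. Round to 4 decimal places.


MTBF = 6217
MTTR = 29
MTBF + MTTR = 6246
A = 6217 / 6246
A = 0.9954

0.9954


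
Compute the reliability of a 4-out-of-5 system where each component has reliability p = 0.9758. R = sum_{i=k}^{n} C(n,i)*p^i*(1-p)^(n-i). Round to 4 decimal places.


k = 4, n = 5, p = 0.9758
i=4: C(5,4)=5 * 0.9758^4 * 0.0242^1 = 0.1097
i=5: C(5,5)=1 * 0.9758^5 * 0.0242^0 = 0.8847
R = sum of terms = 0.9944

0.9944


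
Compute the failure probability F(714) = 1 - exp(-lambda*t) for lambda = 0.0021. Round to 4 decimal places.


lambda = 0.0021, t = 714
lambda * t = 1.4994
exp(-1.4994) = 0.2233
F(t) = 1 - 0.2233
F(t) = 0.7767

0.7767


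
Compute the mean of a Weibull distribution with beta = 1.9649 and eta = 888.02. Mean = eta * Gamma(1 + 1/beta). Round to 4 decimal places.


beta = 1.9649, eta = 888.02
1/beta = 0.5089
1 + 1/beta = 1.5089
Gamma(1.5089) = 0.8865
Mean = 888.02 * 0.8865
Mean = 787.273

787.273


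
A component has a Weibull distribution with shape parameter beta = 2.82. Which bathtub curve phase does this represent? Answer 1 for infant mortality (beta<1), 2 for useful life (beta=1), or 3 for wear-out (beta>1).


beta = 2.82
Compare beta to 1:
beta < 1 => infant mortality (phase 1)
beta = 1 => useful life (phase 2)
beta > 1 => wear-out (phase 3)
Since beta = 2.82, this is wear-out (increasing failure rate)
Phase = 3

3


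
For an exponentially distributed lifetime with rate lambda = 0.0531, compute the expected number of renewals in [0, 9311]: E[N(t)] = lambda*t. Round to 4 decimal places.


lambda = 0.0531
t = 9311
E[N(t)] = lambda * t
E[N(t)] = 0.0531 * 9311
E[N(t)] = 494.4141

494.4141


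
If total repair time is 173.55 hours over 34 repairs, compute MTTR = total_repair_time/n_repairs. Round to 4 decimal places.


total_repair_time = 173.55
n_repairs = 34
MTTR = 173.55 / 34
MTTR = 5.1044

5.1044


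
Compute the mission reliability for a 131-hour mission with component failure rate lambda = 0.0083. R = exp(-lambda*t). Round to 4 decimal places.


lambda = 0.0083
mission_time = 131
lambda * t = 0.0083 * 131 = 1.0873
R = exp(-1.0873)
R = 0.3371

0.3371


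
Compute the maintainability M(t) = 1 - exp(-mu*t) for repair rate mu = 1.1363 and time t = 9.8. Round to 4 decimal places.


mu = 1.1363, t = 9.8
mu * t = 1.1363 * 9.8 = 11.1357
exp(-11.1357) = 0.0
M(t) = 1 - 0.0
M(t) = 1.0

1.0


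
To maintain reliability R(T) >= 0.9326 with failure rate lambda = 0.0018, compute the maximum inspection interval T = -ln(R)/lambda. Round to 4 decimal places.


R_target = 0.9326
lambda = 0.0018
-ln(0.9326) = 0.0698
T = 0.0698 / 0.0018
T = 38.7661

38.7661


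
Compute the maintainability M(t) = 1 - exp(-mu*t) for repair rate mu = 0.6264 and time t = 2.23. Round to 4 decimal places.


mu = 0.6264, t = 2.23
mu * t = 0.6264 * 2.23 = 1.3969
exp(-1.3969) = 0.2474
M(t) = 1 - 0.2474
M(t) = 0.7526

0.7526


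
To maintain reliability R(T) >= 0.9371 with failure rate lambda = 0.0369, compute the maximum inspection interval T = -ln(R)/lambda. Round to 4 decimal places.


R_target = 0.9371
lambda = 0.0369
-ln(0.9371) = 0.065
T = 0.065 / 0.0369
T = 1.7606

1.7606


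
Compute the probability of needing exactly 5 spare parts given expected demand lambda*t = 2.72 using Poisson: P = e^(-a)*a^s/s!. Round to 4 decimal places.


a = 2.72, s = 5
e^(-a) = e^(-2.72) = 0.0659
a^s = 2.72^5 = 148.8828
s! = 120
P = 0.0659 * 148.8828 / 120
P = 0.0817

0.0817


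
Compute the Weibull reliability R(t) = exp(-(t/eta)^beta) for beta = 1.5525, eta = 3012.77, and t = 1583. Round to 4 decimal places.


beta = 1.5525, eta = 3012.77, t = 1583
t/eta = 1583 / 3012.77 = 0.5254
(t/eta)^beta = 0.5254^1.5525 = 0.3682
R(t) = exp(-0.3682)
R(t) = 0.692

0.692


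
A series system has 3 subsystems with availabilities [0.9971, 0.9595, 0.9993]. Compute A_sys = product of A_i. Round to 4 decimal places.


Subsystems: [0.9971, 0.9595, 0.9993]
After subsystem 1 (A=0.9971): product = 0.9971
After subsystem 2 (A=0.9595): product = 0.9567
After subsystem 3 (A=0.9993): product = 0.956
A_sys = 0.956

0.956


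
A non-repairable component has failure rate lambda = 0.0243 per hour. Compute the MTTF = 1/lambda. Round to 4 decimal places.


lambda = 0.0243
MTTF = 1 / 0.0243
MTTF = 41.1523

41.1523


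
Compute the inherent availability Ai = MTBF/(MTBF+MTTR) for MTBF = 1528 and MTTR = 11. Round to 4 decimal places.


MTBF = 1528
MTTR = 11
MTBF + MTTR = 1539
Ai = 1528 / 1539
Ai = 0.9929

0.9929


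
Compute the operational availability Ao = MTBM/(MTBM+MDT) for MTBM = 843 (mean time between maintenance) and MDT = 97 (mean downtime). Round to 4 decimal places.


MTBM = 843
MDT = 97
MTBM + MDT = 940
Ao = 843 / 940
Ao = 0.8968

0.8968


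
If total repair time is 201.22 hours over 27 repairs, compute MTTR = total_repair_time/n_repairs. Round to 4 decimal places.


total_repair_time = 201.22
n_repairs = 27
MTTR = 201.22 / 27
MTTR = 7.4526

7.4526


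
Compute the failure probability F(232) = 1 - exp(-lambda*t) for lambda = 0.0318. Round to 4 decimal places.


lambda = 0.0318, t = 232
lambda * t = 7.3776
exp(-7.3776) = 0.0006
F(t) = 1 - 0.0006
F(t) = 0.9994

0.9994


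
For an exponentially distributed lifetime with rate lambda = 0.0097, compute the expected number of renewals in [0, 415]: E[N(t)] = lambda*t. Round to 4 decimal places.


lambda = 0.0097
t = 415
E[N(t)] = lambda * t
E[N(t)] = 0.0097 * 415
E[N(t)] = 4.0255

4.0255


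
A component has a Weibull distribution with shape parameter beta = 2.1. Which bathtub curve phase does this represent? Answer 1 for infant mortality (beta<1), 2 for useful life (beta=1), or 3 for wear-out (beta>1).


beta = 2.1
Compare beta to 1:
beta < 1 => infant mortality (phase 1)
beta = 1 => useful life (phase 2)
beta > 1 => wear-out (phase 3)
Since beta = 2.1, this is wear-out (increasing failure rate)
Phase = 3

3


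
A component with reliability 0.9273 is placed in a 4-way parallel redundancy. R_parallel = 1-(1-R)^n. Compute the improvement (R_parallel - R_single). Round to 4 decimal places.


R_single = 0.9273, n = 4
1 - R_single = 0.0727
(1 - R_single)^n = 0.0727^4 = 0.0
R_parallel = 1 - 0.0 = 1.0
Improvement = 1.0 - 0.9273
Improvement = 0.0727

0.0727
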